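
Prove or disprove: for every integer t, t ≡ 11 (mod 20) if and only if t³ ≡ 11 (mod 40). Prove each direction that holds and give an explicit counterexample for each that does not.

(⇒) This fails: take t = 31. Then 31 ≡ 11 (mod 20), but 31³ = 29791 ≡ 31 (mod 40), not 11.

(⇐) Conversely, the residues r modulo 40 with r³ ≡ 11 (mod 40) are exactly {11}, and each is ≡ 11 (mod 20).

(⇒) fails; (⇐) holds.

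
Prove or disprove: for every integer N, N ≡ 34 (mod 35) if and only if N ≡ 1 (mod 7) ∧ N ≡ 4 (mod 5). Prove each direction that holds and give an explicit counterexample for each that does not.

(→) This fails: N = 34 gives 34 ≡ 34 (mod 35) but 34 ≡ 6 (mod 7), so the conjunction on the right does not hold.

(←) This fails: N = 29 satisfies both congruences on the right (29 ≡ 1 mod 7 and 29 ≡ 4 mod 5) yet 29 ≡ 29 (mod 35), not 34.

Both directions fail.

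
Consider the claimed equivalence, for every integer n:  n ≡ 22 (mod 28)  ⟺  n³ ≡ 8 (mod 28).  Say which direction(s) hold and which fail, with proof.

(⟹) Suppose n ≡ 22 (mod 28). Write n = 28j + 22. Then (28j + 22)³ = 21952j³ + 51744j² + 40656j + 10648 = 28(784j³ + 1848j² + 1452j + 380) + 8, so n³ ≡ 8 (mod 28).

(⟸) This fails: take n = 2. Then 2³ = 8 ≡ 8 (mod 28), yet 2 ≡ 2 (mod 28), not 22.

Not equivalent: only (⇒) holds.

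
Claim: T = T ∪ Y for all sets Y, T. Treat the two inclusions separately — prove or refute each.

(⊆) holds; (⊇) fails.

Forward inclusion. Let x ∈ T. Then either x ∈ T and x ∉ Y; or x ∈ Y ∩ T. In each case x ∈ T ∪ Y, so T ⊆ T ∪ Y.

Reverse inclusion. This inclusion fails. Take Y = {1}, T = ∅; then 1 ∈ T ∪ Y but 1 ∉ T.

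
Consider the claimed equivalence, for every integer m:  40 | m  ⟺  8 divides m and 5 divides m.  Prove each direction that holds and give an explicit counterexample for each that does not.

Both directions hold; the statement is true.

Forward direction. If 40 ∣ m, write m = 40q. Since 40 = 5·8, m = 8·(5q), so 8 ∣ m; and since 40 = 8·5, m = 5·(8q), so 5 ∣ m.

Converse. Suppose 8 ∣ m and 5 ∣ m. Any common multiple of 8 and 5 is a multiple of their lcm; here gcd(8, 5) = 1, so lcm(8, 5) = 8·5 = 40, so 40 ∣ m.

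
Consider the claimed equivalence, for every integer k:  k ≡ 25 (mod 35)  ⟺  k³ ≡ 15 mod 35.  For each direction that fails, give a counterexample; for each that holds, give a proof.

The forward direction holds; the converse fails.

(→) Suppose k ≡ 25 (mod 35). Write k = 35j + 25. Then (35j + 25)³ = 42875j³ + 91875j² + 65625j + 15625 = 35(1225j³ + 2625j² + 1875j + 446) + 15, so k³ ≡ 15 (mod 35).

(←) This fails: take k = 15. Then 15³ = 3375 ≡ 15 (mod 35), yet 15 ≡ 15 (mod 35), not 25.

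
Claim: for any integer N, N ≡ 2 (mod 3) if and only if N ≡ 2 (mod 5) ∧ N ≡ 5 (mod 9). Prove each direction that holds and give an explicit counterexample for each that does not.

Not equivalent: only (⇐) holds.

(←) If N ≡ 2 (mod 5) and N ≡ 5 (mod 9), then by the Chinese remainder theorem N ≡ 32 (mod 45). Since 32 ≡ 2 (mod 3) and 3 ∣ 45, we get N ≡ 2 (mod 3).

(→) This fails: N = 2 gives 2 ≡ 2 (mod 3) but 2 ≡ 2 (mod 9), so the conjunction on the right does not hold.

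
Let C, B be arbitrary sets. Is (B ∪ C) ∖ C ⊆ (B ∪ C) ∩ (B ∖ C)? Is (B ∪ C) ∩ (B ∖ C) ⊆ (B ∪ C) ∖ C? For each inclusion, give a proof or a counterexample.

(⊆) Let x ∈ (B ∪ C) ∖ C. Then x ∈ B and x ∉ C, from which x ∈ (B ∪ C) ∩ (B ∖ C).

(⊇) Let x ∈ (B ∪ C) ∩ (B ∖ C). Then x ∈ B and x ∉ C, from which x ∈ (B ∪ C) ∖ C.

Both inclusions hold.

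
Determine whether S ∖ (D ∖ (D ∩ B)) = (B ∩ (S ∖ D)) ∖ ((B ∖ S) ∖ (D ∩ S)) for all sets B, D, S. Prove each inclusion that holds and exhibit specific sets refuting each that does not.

The sets are not equal: only the reverse inclusion holds.

(⟹) This inclusion fails. Take B = ∅, D = ∅, S = {1}; then 1 ∈ S ∖ (D ∖ (D ∩ B)) but 1 ∉ (B ∩ (S ∖ D)) ∖ ((B ∖ S) ∖ (D ∩ S)).

(⟸) Let x ∈ (B ∩ (S ∖ D)) ∖ ((B ∖ S) ∖ (D ∩ S)). Then x ∈ B ∩ S and x ∉ D, from which x ∈ S ∖ (D ∖ (D ∩ B)).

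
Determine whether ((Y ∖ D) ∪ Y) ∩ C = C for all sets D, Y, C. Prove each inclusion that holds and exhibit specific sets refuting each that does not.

The sets are not equal: only the forward inclusion holds.

(⊆) Let x ∈ ((Y ∖ D) ∪ Y) ∩ C. Then either x ∈ Y ∩ C and x ∉ D; or x ∈ D ∩ Y ∩ C. In each case x ∈ C, so ((Y ∖ D) ∪ Y) ∩ C ⊆ C.

(⊇) This inclusion fails. Take D = ∅, Y = ∅, C = {1}; then 1 ∈ C but 1 ∉ ((Y ∖ D) ∪ Y) ∩ C.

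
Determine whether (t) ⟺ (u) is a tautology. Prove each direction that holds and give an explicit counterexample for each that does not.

[⇒] This fails. Under t = T, u = F, the left side is true but the right side is false.

[⇐] This fails. Under t = F, u = T, the left side is false but the right side is true.

(⇒) fails and (⇐) fails.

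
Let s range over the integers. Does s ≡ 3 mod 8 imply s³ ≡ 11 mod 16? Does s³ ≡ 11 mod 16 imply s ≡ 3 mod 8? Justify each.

Not equivalent: only (⇐) holds.

(⟸) The residues r modulo 16 with r³ ≡ 11 (mod 16) are exactly {3}, and each is ≡ 3 (mod 8).

(⟹) This fails: take s = 11. Then 11 ≡ 3 (mod 8), but 11³ = 1331 ≡ 3 (mod 16), not 11.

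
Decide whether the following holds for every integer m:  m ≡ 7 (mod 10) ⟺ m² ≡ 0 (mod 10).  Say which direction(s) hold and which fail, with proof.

Neither implication holds.

[⇒] This fails: take m = 7. Then 7 ≡ 7 (mod 10), but 7² = 49 ≡ 9 (mod 10), not 0.

[⇐] This fails: take m = 0. Then 0² = 0 ≡ 0 (mod 10), yet 0 ≡ 0 (mod 10), not 7.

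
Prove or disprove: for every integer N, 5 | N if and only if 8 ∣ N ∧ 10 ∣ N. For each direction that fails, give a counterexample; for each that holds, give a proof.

Only the reverse direction holds.

(⇒) This fails: take N = 5. Certainly 5 ∣ 5, but 8 ∤ 5.

(⇐) Suppose 8 ∣ N and 10 ∣ N. Any common multiple of 8 and 10 is a multiple of their lcm; here lcm(8, 10) = 8·10/gcd(8, 10) = 80/2 = 40, so 40 ∣ N. Since 5 ∣ 40, it follows that 5 ∣ N.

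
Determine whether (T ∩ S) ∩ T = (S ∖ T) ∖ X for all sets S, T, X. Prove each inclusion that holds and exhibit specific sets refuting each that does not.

Neither inclusion holds.

Forward inclusion. This inclusion fails. Take S = {1}, T = {1}, X = ∅; then 1 ∈ (T ∩ S) ∩ T but 1 ∉ (S ∖ T) ∖ X.

Reverse inclusion. This inclusion fails. Take S = {1}, T = ∅, X = ∅; then 1 ∈ (S ∖ T) ∖ X but 1 ∉ (T ∩ S) ∩ T.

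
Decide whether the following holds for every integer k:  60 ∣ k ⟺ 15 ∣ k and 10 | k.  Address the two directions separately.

(⇒) If 60 ∣ k, write k = 60q. Since 60 = 4·15, k = 15·(4q), so 15 ∣ k; and since 60 = 6·10, k = 10·(6q), so 10 ∣ k.

(⇐) This fails: take k = 30. Both 15 ∣ 30 and 10 ∣ 30, yet 30 is not a multiple of 60 (since 30 = 0·60 + 30), so 60 ∤ 30.

The forward direction holds; the converse fails.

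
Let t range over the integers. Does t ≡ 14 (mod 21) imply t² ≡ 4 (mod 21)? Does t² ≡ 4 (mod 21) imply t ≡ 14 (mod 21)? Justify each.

(→) This fails: take t = 14. Then 14 ≡ 14 (mod 21), but 14² = 196 ≡ 7 (mod 21), not 4.

(←) This fails: take t = 2. Then 2² = 4 ≡ 4 (mod 21), yet 2 ≡ 2 (mod 21), not 14.

Neither implication holds.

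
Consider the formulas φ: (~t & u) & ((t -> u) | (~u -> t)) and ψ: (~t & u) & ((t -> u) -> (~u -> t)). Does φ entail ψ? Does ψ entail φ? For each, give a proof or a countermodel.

The biconditional holds.

[⇒] Assume the antecedent. If t is true, the antecedent cannot hold. If t is false, the antecedent forces (t = F, u = T), and the consequent holds there. Either way the consequent holds.

[⇐] Assume the antecedent. If t is true, the antecedent cannot hold. If t is false, the antecedent forces (t = F, u = T), and the consequent holds there. Either way the consequent holds.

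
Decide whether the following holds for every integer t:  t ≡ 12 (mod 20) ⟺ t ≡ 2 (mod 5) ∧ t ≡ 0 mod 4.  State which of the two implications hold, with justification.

(→) Suppose t ≡ 12 (mod 20); write t = 20j + 12. Since 5 ∣ 20, reducing mod 5 gives t ≡ 12 ≡ 2 (mod 5); since 4 ∣ 20, reducing mod 4 gives t ≡ 12 ≡ 0 (mod 4).

(←) Conversely, if t ≡ 2 (mod 5) and t ≡ 0 (mod 4), then by the Chinese remainder theorem t ≡ 12 (mod 20). This is exactly t ≡ 12 (mod 20).

Both implications hold.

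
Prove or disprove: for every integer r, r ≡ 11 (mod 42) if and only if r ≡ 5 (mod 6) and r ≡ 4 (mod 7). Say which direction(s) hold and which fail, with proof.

Forward direction. Suppose r ≡ 11 (mod 42); write r = 42j + 11. Since 6 ∣ 42, reducing mod 6 gives r ≡ 11 ≡ 5 (mod 6); since 7 ∣ 42, reducing mod 7 gives r ≡ 11 ≡ 4 (mod 7).

Converse. If r ≡ 5 (mod 6) and r ≡ 4 (mod 7), then by the Chinese remainder theorem r ≡ 11 (mod 42). This is exactly r ≡ 11 (mod 42).

Both directions hold.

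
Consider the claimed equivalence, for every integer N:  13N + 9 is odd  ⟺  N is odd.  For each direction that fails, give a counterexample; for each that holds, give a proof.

(⇒) This fails: N = 0 gives 13N + 9 = 9, which is odd, but 0 is even, not odd.

(⇐) This also fails: N = 7 is odd, but 13N + 9 = 100 is even, not odd.

(⇒) fails and (⇐) fails.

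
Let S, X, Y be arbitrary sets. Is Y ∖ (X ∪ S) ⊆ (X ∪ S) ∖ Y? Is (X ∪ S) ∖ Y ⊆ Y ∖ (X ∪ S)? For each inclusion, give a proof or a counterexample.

Neither inclusion holds.

Forward inclusion. This inclusion fails. Take S = ∅, X = ∅, Y = {1}; then 1 ∈ Y ∖ (X ∪ S) but 1 ∉ (X ∪ S) ∖ Y.

Reverse inclusion. This inclusion fails. Take S = {1}, X = ∅, Y = ∅; then 1 ∈ (X ∪ S) ∖ Y but 1 ∉ Y ∖ (X ∪ S).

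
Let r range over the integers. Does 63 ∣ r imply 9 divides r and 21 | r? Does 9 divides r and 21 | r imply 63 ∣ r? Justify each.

Equivalent; both directions hold.

[⇐] Suppose 9 ∣ r and 21 ∣ r. Any common multiple of 9 and 21 is a multiple of their lcm; here lcm(9, 21) = 9·21/gcd(9, 21) = 189/3 = 63, so 63 ∣ r.

[⇒] If 63 ∣ r, write r = 63q. Since 63 = 7·9, r = 9·(7q), so 9 ∣ r; and since 63 = 3·21, r = 21·(3q), so 21 ∣ r.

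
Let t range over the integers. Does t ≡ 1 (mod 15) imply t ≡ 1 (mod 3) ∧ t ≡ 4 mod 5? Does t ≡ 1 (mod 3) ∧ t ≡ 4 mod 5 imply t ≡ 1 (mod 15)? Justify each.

(→) This fails: t = 1 gives 1 ≡ 1 (mod 15) but 1 ≡ 1 (mod 5), so the conjunction on the right does not hold.

(←) This fails: t = 4 satisfies both congruences on the right (4 ≡ 1 mod 3 and 4 ≡ 4 mod 5) yet 4 ≡ 4 (mod 15), not 1.

Neither direction holds.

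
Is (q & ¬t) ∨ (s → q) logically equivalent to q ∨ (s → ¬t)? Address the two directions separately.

(→) Assume the antecedent. If s is true, the antecedent forces (s = T, t = F, q = T) or (s = T, t = T, q = T), and q ∨ (s → ¬t) holds there. If s is false, q ∨ (s → ¬t) reduces to true regardless of the other variables. Either way q ∨ (s → ¬t) holds.

(←) This fails. Under s = T, t = F, q = F, the left side is false but the right side is true.

Not equivalent: only (⇒) holds.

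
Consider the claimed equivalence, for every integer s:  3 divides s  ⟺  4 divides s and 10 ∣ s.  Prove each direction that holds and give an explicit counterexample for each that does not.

Forward direction. This fails: take s = 3. Certainly 3 ∣ 3, but 4 ∤ 3.

Converse. This fails: take s = 20. Both 4 ∣ 20 and 10 ∣ 20, yet 20 is not a multiple of 3 (since 20 = 6·3 + 2), so 3 ∤ 20.

Both directions fail.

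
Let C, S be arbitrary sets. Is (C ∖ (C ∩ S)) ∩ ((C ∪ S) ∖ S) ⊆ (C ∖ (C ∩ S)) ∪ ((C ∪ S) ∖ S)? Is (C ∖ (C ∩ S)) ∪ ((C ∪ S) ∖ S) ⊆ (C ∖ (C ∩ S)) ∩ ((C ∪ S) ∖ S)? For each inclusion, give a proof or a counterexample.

(⊆) Let x ∈ (C ∖ (C ∩ S)) ∩ ((C ∪ S) ∖ S). Then x ∈ C and x ∉ S, from which x ∈ (C ∖ (C ∩ S)) ∪ ((C ∪ S) ∖ S).

(⊇) Let x ∈ (C ∖ (C ∩ S)) ∪ ((C ∪ S) ∖ S). Then x ∈ C and x ∉ S, from which x ∈ (C ∖ (C ∩ S)) ∩ ((C ∪ S) ∖ S).

The two sets are equal.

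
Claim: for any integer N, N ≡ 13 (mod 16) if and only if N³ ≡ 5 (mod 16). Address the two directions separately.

Both implications hold.

(⟸) Suppose N³ ≡ 5 (mod 16). The only residue r in {0, …, 15} with r³ ≡ 5 (mod 16) is r = 13, so N ≡ 13 (mod 16).

(⟹) Suppose N ≡ 13 (mod 16). Write N = 16j + 13. Then (16j + 13)³ = 4096j³ + 9984j² + 8112j + 2197 = 16(256j³ + 624j² + 507j + 137) + 5, so N³ ≡ 5 (mod 16).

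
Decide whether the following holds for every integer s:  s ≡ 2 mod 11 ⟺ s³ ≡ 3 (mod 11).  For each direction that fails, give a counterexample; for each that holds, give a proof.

Both directions fail.

[⇒] This fails: take s = 2. Then 2 ≡ 2 (mod 11), but 2³ = 8 ≡ 8 (mod 11), not 3.

[⇐] This fails: take s = 9. Then 9³ = 729 ≡ 3 (mod 11), yet 9 ≡ 9 (mod 11), not 2.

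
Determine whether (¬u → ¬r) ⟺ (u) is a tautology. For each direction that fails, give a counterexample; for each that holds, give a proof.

Only the converse holds.

[⇐] Assume the antecedent. If u is true, ¬u → ¬r reduces to true regardless of the other variables. If u is false, the antecedent cannot hold. Either way ¬u → ¬r holds.

[⇒] This fails. Under u = F, r = F, the left side is true but the right side is false.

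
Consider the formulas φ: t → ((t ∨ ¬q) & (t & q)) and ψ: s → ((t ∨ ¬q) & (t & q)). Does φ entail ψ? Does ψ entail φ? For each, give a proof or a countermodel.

Neither direction holds.

Forward direction. This fails. Under s = T, q = F, t = F, the left side is true but the right side is false.

Converse. This fails. Under s = F, q = F, t = T, the left side is false but the right side is true.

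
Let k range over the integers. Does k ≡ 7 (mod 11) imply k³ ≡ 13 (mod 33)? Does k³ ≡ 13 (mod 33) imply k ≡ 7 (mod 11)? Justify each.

(⟹) This fails: take k = 18. Then 18 ≡ 7 (mod 11), but 18³ = 5832 ≡ 24 (mod 33), not 13.

(⟸) Conversely, the residues r modulo 33 with r³ ≡ 13 (mod 33) are exactly {7}, and each is ≡ 7 (mod 11).

Only the reverse direction holds.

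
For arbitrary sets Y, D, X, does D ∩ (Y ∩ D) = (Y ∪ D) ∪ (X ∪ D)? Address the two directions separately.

Forward inclusion. Let x ∈ D ∩ (Y ∩ D). Then either x ∈ Y ∩ D and x ∉ X; or x ∈ Y ∩ D ∩ X. In each case x ∈ (Y ∪ D) ∪ (X ∪ D), so D ∩ (Y ∩ D) ⊆ (Y ∪ D) ∪ (X ∪ D).

Reverse inclusion. This inclusion fails. Take Y = {1}, D = ∅, X = ∅; then 1 ∈ (Y ∪ D) ∪ (X ∪ D) but 1 ∉ D ∩ (Y ∩ D).

(⊆) holds; (⊇) fails.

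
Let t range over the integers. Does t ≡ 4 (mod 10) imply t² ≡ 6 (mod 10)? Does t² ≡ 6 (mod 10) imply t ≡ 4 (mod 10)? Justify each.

(←) This fails: take t = 6. Then 6² = 36 ≡ 6 (mod 10), yet 6 ≡ 6 (mod 10), not 4.

(→) Suppose t ≡ 4 (mod 10). Write t = 10j + 4. Then (10j + 4)² = 100j² + 80j + 16 = 10(10j² + 8j + 1) + 6, so t² ≡ 6 (mod 10).

Only the forward direction holds.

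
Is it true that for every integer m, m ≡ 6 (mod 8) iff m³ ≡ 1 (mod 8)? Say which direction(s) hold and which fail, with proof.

Forward direction. This fails: take m = 6. Then 6 ≡ 6 (mod 8), but 6³ = 216 ≡ 0 (mod 8), not 1.

Converse. This fails: take m = 1. Then 1³ = 1 ≡ 1 (mod 8), yet 1 ≡ 1 (mod 8), not 6.

Neither direction holds.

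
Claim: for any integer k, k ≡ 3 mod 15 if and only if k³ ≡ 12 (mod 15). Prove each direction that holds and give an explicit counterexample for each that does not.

(⇒) Suppose k ≡ 3 mod 15. Write k = 15j + 3. Then (15j + 3)³ = 3375j³ + 2025j² + 405j + 27 = 15(225j³ + 135j² + 27j + 1) + 12, so k³ ≡ 12 (mod 15).

(⇐) Conversely, suppose k³ ≡ 12 (mod 15). The only residue r in {0, …, 14} with r³ ≡ 12 (mod 15) is r = 3, so k ≡ 3 (mod 15).

Equivalent; both directions hold.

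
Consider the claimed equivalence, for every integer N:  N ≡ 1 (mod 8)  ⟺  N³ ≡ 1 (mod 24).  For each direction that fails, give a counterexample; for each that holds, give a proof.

The forward direction fails; the converse holds.

(→) This fails: take N = 9. Then 9 ≡ 1 (mod 8), but 9³ = 729 ≡ 9 (mod 24), not 1.

(←) Conversely, the residues r modulo 24 with r³ ≡ 1 (mod 24) are exactly {1}, and each is ≡ 1 (mod 8).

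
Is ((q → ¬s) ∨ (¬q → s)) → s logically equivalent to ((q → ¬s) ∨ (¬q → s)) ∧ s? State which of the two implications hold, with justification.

Both implications hold.

[⇒] Assume the antecedent. If q is true, the antecedent forces (q = T, s = T), and ((q → ¬s) ∨ (¬q → s)) ∧ s holds there. If q is false, the antecedent forces (q = F, s = T), and ((q → ¬s) ∨ (¬q → s)) ∧ s holds there. Either way ((q → ¬s) ∨ (¬q → s)) ∧ s holds.

[⇐] Assume the antecedent. If q is true, the antecedent forces (q = T, s = T), and ((q → ¬s) ∨ (¬q → s)) → s holds there. If q is false, the antecedent forces (q = F, s = T), and ((q → ¬s) ∨ (¬q → s)) → s holds there. Either way ((q → ¬s) ∨ (¬q → s)) → s holds.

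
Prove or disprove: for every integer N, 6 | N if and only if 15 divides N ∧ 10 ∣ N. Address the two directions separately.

(←) Suppose 15 ∣ N and 10 ∣ N. Any common multiple of 15 and 10 is a multiple of their lcm; here lcm(15, 10) = 15·10/gcd(15, 10) = 150/5 = 30, so 30 ∣ N. Since 6 ∣ 30, it follows that 6 ∣ N.

(→) This fails: take N = 6. Certainly 6 ∣ 6, but 15 ∤ 6.

Only the converse holds.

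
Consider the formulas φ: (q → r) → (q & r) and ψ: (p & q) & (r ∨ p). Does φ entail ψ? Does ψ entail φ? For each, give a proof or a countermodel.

Only the converse holds.

(⇒) This fails. Under r = F, p = F, q = T, the left side is true but the right side is false.

(⇐) Assume the antecedent. If r is true, the antecedent forces (r = T, p = T, q = T), and (q → r) → (q & r) holds there. If r is false, the antecedent forces (r = F, p = T, q = T), and (q → r) → (q & r) holds there. Either way (q → r) → (q & r) holds.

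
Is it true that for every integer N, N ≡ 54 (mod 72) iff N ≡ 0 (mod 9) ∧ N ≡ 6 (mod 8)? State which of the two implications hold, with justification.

Both implications hold.

(⇒) Suppose N ≡ 54 (mod 72); write N = 72j + 54. Since 9 ∣ 72, reducing mod 9 gives N ≡ 54 ≡ 0 (mod 9); since 8 ∣ 72, reducing mod 8 gives N ≡ 54 ≡ 6 (mod 8).

(⇐) Conversely, if N ≡ 0 (mod 9) and N ≡ 6 (mod 8), then by the Chinese remainder theorem N ≡ 54 (mod 72). This is exactly N ≡ 54 (mod 72).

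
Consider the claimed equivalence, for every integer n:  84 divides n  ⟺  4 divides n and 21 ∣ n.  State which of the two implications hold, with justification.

Both directions hold; the statement is true.

(→) If 84 ∣ n, write n = 84q. Since 84 = 21·4, n = 4·(21q), so 4 ∣ n; and since 84 = 4·21, n = 21·(4q), so 21 ∣ n.

(←) Suppose 4 ∣ n and 21 ∣ n. Any common multiple of 4 and 21 is a multiple of their lcm; here gcd(4, 21) = 1, so lcm(4, 21) = 4·21 = 84, so 84 ∣ n.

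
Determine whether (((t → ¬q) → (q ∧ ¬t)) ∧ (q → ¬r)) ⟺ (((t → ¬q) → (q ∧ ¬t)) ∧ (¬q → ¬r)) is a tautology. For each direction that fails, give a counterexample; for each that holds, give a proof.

(⇒) Assume the antecedent. If r is true, the antecedent cannot hold. If r is false, the antecedent forces (r = F, q = T, t = F) or (r = F, q = T, t = T), and the consequent holds there. Either way the consequent holds.

(⇐) This fails. Under r = T, q = T, t = F, the left side is false but the right side is true.

Not equivalent: only (⇒) holds.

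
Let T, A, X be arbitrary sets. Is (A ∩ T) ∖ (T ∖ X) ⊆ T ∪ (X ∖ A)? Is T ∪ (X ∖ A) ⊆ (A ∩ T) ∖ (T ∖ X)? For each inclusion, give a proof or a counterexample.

Only the forward inclusion holds.

Forward inclusion. Let x ∈ (A ∩ T) ∖ (T ∖ X). Then x ∈ T ∩ A ∩ X, from which x ∈ T ∪ (X ∖ A).

Reverse inclusion. This inclusion fails. Take T = {1}, A = ∅, X = ∅; then 1 ∈ T ∪ (X ∖ A) but 1 ∉ (A ∩ T) ∖ (T ∖ X).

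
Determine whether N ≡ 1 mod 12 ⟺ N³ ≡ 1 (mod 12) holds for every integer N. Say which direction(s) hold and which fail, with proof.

[⇐] Suppose N³ ≡ 1 (mod 12). The only residue r in {0, …, 11} with r³ ≡ 1 (mod 12) is r = 1, so N ≡ 1 (mod 12).

[⇒] Suppose N ≡ 1 mod 12. Write N = 12j + 1. Then (12j + 1)³ = 1728j³ + 432j² + 36j + 1 = 12(144j³ + 36j² + 3j) + 1, so N³ ≡ 1 (mod 12).

Both directions hold.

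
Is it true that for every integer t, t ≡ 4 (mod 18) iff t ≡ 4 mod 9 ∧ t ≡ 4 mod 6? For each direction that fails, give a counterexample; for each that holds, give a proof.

(⇒) Suppose t ≡ 4 (mod 18); write t = 18j + 4. Since 9 ∣ 18, reducing mod 9 gives t ≡ 4 (mod 9); since 6 ∣ 18, reducing mod 6 gives t ≡ 4 (mod 6).

(⇐) Conversely, if t ≡ 4 (mod 9) and t ≡ 4 (mod 6), then by the Chinese remainder theorem t ≡ 4 (mod 18). This is exactly t ≡ 4 (mod 18).

Both directions hold.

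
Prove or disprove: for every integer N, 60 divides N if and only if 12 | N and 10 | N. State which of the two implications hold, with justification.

Forward direction. If 60 ∣ N, write N = 60q. Since 60 = 5·12, N = 12·(5q), so 12 ∣ N; and since 60 = 6·10, N = 10·(6q), so 10 ∣ N.

Converse. Suppose 12 ∣ N and 10 ∣ N. Any common multiple of 12 and 10 is a multiple of their lcm; here lcm(12, 10) = 12·10/gcd(12, 10) = 120/2 = 60, so 60 ∣ N.

Both directions hold.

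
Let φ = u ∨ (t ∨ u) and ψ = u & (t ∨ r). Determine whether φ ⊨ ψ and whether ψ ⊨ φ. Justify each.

(→) This fails. Under t = T, u = F, r = F, the left side is true but the right side is false.

(←) Assume the antecedent. If t is true, u ∨ (t ∨ u) reduces to true regardless of the other variables. If t is false, the antecedent forces (t = F, u = T, r = T), and u ∨ (t ∨ u) holds there. Either way u ∨ (t ∨ u) holds.

Only the converse holds.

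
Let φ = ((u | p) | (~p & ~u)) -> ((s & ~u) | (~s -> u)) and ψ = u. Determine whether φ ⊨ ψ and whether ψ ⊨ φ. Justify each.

(⟹) This fails. Under p = F, s = T, u = F, the left side is true but the right side is false.

(⟸) Assume the antecedent. If p is true, the antecedent forces (p = T, s = F, u = T) or (p = T, s = T, u = T), and the consequent holds there. If p is false, the antecedent forces (p = F, s = F, u = T) or (p = F, s = T, u = T), and the consequent holds there. Either way the consequent holds.

The forward direction fails; the converse holds.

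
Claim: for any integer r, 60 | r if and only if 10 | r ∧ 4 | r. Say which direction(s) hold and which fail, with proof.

[⇐] This fails: take r = 20. Both 10 ∣ 20 and 4 ∣ 20, yet 20 is not a multiple of 60 (since 20 = 0·60 + 20), so 60 ∤ 20.

[⇒] If 60 ∣ r, write r = 60q. Since 60 = 6·10, r = 10·(6q), so 10 ∣ r; and since 60 = 15·4, r = 4·(15q), so 4 ∣ r.

Not equivalent: only (⇒) holds.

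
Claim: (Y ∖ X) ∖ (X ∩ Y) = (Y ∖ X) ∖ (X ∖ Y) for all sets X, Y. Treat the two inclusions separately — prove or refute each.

Both inclusions hold; the sets are equal.

(⟸) Let x ∈ (Y ∖ X) ∖ (X ∖ Y). Then x ∈ Y and x ∉ X, from which x ∈ (Y ∖ X) ∖ (X ∩ Y).

(⟹) Let x ∈ (Y ∖ X) ∖ (X ∩ Y). Then x ∈ Y and x ∉ X, from which x ∈ (Y ∖ X) ∖ (X ∖ Y).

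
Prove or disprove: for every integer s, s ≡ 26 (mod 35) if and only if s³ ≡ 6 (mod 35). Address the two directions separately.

[⇒] Suppose s ≡ 26 (mod 35). Write s = 35j + 26. Then (35j + 26)³ = 42875j³ + 95550j² + 70980j + 17576 = 35(1225j³ + 2730j² + 2028j + 502) + 6, so s³ ≡ 6 (mod 35).

[⇐] This fails: take s = 6. Then 6³ = 216 ≡ 6 (mod 35), yet 6 ≡ 6 (mod 35), not 26.

(⇒) holds; (⇐) fails.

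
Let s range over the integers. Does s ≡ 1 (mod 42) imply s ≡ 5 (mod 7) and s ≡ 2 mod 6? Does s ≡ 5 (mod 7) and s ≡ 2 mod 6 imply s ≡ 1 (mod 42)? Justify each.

Neither direction holds.

(⇒) This fails: s = 1 gives 1 ≡ 1 (mod 42) but 1 ≡ 1 (mod 7), so the conjunction on the right does not hold.

(⇐) This fails: s = 26 satisfies both congruences on the right (26 ≡ 5 mod 7 and 26 ≡ 2 mod 6) yet 26 ≡ 26 (mod 42), not 1.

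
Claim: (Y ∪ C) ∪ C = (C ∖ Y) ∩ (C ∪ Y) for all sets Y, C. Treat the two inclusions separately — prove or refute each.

The sets are not equal: only the reverse inclusion holds.

(⟹) This inclusion fails. Take Y = {1}, C = ∅; then 1 ∈ (Y ∪ C) ∪ C but 1 ∉ (C ∖ Y) ∩ (C ∪ Y).

(⟸) Let x ∈ (C ∖ Y) ∩ (C ∪ Y). Then x ∈ C and x ∉ Y, from which x ∈ (Y ∪ C) ∪ C.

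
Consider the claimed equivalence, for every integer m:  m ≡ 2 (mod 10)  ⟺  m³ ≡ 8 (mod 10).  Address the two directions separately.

Both directions hold; the statement is true.

(⇒) Suppose m ≡ 2 (mod 10). Write m = 10j + 2. Then (10j + 2)³ = 1000j³ + 600j² + 120j + 8 = 10(100j³ + 60j² + 12j) + 8, so m³ ≡ 8 (mod 10).

(⇐) For the converse, argue contrapositively. If m ≢ 2 (mod 10), then m is congruent to one of 0, 1, 3, 4, 5, 6, 7, 8, 9 modulo 10, and these give m³ ≡ 0, 1, 7, 4, 5, 6, 3, 2, 9 respectively — never 8.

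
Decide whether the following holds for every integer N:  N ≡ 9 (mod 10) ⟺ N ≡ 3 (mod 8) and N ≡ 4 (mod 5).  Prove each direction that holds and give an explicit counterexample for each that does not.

Not equivalent: only (⇐) holds.

(→) This fails: N = 9 gives 9 ≡ 9 (mod 10) but 9 ≡ 1 (mod 8), so the conjunction on the right does not hold.

(←) Conversely, if N ≡ 3 (mod 8) and N ≡ 4 (mod 5), then by the Chinese remainder theorem N ≡ 19 (mod 40). Since 19 ≡ 9 (mod 10) and 10 ∣ 40, we get N ≡ 9 (mod 10).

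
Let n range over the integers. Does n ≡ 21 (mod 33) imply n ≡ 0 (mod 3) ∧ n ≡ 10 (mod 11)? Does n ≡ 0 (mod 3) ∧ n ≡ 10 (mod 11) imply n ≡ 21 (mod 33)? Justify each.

Both directions hold.

Converse. If n ≡ 0 (mod 3) and n ≡ 10 (mod 11), then by the Chinese remainder theorem n ≡ 21 (mod 33). This is exactly n ≡ 21 (mod 33).

Forward direction. Suppose n ≡ 21 (mod 33); write n = 33j + 21. Since 3 ∣ 33, reducing mod 3 gives n ≡ 21 ≡ 0 (mod 3); since 11 ∣ 33, reducing mod 11 gives n ≡ 21 ≡ 10 (mod 11).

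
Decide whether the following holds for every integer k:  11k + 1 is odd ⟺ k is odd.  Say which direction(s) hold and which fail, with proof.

(⇒) fails and (⇐) fails.

(⟹) This fails: k = 2 gives 11k + 1 = 23, which is odd, but 2 is even, not odd.

(⟸) This also fails: k = 1 is odd, but 11k + 1 = 12 is even, not odd.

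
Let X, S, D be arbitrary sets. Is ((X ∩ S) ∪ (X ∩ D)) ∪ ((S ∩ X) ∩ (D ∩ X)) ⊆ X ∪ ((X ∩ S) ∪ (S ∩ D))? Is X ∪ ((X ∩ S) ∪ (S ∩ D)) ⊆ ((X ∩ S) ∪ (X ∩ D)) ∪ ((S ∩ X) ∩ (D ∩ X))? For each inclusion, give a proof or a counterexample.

(⊆) holds; (⊇) fails.

Forward inclusion. Let x ∈ ((X ∩ S) ∪ (X ∩ D)) ∪ ((S ∩ X) ∩ (D ∩ X)). Then either x ∈ X ∩ S and x ∉ D; or x ∈ X ∩ D and x ∉ S; or x ∈ X ∩ S ∩ D. In each case x ∈ X ∪ ((X ∩ S) ∪ (S ∩ D)), so ((X ∩ S) ∪ (X ∩ D)) ∪ ((S ∩ X) ∩ (D ∩ X)) ⊆ X ∪ ((X ∩ S) ∪ (S ∩ D)).

Reverse inclusion. This inclusion fails. Take X = {1}, S = ∅, D = ∅; then 1 ∈ X ∪ ((X ∩ S) ∪ (S ∩ D)) but 1 ∉ ((X ∩ S) ∪ (X ∩ D)) ∪ ((S ∩ X) ∩ (D ∩ X)).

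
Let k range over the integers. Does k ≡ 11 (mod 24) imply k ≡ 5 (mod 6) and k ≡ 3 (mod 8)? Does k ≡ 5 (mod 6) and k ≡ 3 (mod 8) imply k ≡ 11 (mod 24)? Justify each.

(→) Suppose k ≡ 11 (mod 24); write k = 24j + 11. Since 6 ∣ 24, reducing mod 6 gives k ≡ 11 ≡ 5 (mod 6); since 8 ∣ 24, reducing mod 8 gives k ≡ 11 ≡ 3 (mod 8).

(←) Conversely, if k ≡ 5 (mod 6) and k ≡ 3 (mod 8), then by the Chinese remainder theorem k ≡ 11 (mod 24). This is exactly k ≡ 11 (mod 24).

The biconditional holds.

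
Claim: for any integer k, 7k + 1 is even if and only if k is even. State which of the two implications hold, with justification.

Neither implication holds.

(⇒) This fails: k = 5 gives 7k + 1 = 36, which is even, but 5 is odd, not even.

(⇐) This also fails: k = 0 is even, but 7k + 1 = 1 is odd, not even.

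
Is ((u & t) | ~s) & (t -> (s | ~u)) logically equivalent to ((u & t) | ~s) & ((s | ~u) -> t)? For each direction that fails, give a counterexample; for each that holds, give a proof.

(⇒) This fails. Under t = F, u = F, s = F, the left side is true but the right side is false.

(⇐) This fails. Under t = T, u = T, s = F, the left side is false but the right side is true.

Neither direction holds.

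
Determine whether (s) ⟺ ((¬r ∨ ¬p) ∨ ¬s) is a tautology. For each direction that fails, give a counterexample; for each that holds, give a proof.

Neither direction holds.

[⇒] This fails. Under s = T, r = T, p = T, the left side is true but the right side is false.

[⇐] This fails. Under s = F, r = F, p = F, the left side is false but the right side is true.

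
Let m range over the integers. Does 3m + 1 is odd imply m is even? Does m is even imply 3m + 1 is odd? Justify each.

The biconditional holds.

Forward direction. Suppose 3m + 1 is odd. Since 3 is odd, 3m and m have the same parity, so 3m + 1 ≡ m + 1 (mod 2). As 1 is odd, 3m + 1 is odd exactly when m is even. Thus m is even.

Converse. Suppose m is even; write m = 2j. Then 3m + 1 = 3·(2j) + 1 = 2·3j + 1, which is odd.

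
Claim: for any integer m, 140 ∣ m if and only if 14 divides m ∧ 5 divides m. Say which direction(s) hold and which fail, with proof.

Only the forward implication holds.

(⟹) If 140 ∣ m, write m = 140q. Since 140 = 10·14, m = 14·(10q), so 14 ∣ m; and since 140 = 28·5, m = 5·(28q), so 5 ∣ m.

(⟸) This fails: take m = 70. Both 14 ∣ 70 and 5 ∣ 70, yet 70 is not a multiple of 140 (since 70 = 0·140 + 70), so 140 ∤ 70.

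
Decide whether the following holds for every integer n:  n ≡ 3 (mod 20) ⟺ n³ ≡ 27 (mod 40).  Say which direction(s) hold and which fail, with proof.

Only the reverse direction holds.

Converse. The residues r modulo 40 with r³ ≡ 27 (mod 40) are exactly {3}, and each is ≡ 3 (mod 20).

Forward direction. This fails: take n = 23. Then 23 ≡ 3 (mod 20), but 23³ = 12167 ≡ 7 (mod 40), not 27.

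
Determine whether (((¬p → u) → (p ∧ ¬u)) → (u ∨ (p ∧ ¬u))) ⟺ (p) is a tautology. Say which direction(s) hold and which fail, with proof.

(⇒) This fails. Under p = F, u = T, the left side is true but the right side is false.

(⇐) Assume the antecedent. If p is true, the consequent reduces to true regardless of the other variables. If p is false, the antecedent cannot hold. Either way the consequent holds.

Not equivalent: only (⇐) holds.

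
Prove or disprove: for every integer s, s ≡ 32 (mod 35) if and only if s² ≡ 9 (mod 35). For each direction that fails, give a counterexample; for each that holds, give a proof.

[⇒] Suppose s ≡ 32 (mod 35). Write s = 35j + 32. Then (35j + 32)² = 1225j² + 2240j + 1024 = 35(35j² + 64j + 29) + 9, so s² ≡ 9 (mod 35).

[⇐] This fails: take s = 3. Then 3² = 9 ≡ 9 (mod 35), yet 3 ≡ 3 (mod 35), not 32.

Only the forward implication holds.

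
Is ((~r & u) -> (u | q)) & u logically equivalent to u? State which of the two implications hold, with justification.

Converse. Assume the antecedent. If q is true, the antecedent forces (q = T, u = T, r = F) or (q = T, u = T, r = T), and ((~r & u) -> (u | q)) & u holds there. If q is false, the antecedent forces (q = F, u = T, r = F) or (q = F, u = T, r = T), and ((~r & u) -> (u | q)) & u holds there. Either way ((~r & u) -> (u | q)) & u holds.

Forward direction. Assume the antecedent. If q is true, the antecedent forces (q = T, u = T, r = F) or (q = T, u = T, r = T), and u holds there. If q is false, the antecedent forces (q = F, u = T, r = F) or (q = F, u = T, r = T), and u holds there. Either way u holds.

Equivalent; both directions hold.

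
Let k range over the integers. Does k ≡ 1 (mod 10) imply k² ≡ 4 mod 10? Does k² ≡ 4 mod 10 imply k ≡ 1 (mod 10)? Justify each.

Both directions fail.

Forward direction. This fails: take k = 1. Then 1 ≡ 1 (mod 10), but 1² = 1 ≡ 1 (mod 10), not 4.

Converse. This fails: take k = 2. Then 2² = 4 ≡ 4 (mod 10), yet 2 ≡ 2 (mod 10), not 1.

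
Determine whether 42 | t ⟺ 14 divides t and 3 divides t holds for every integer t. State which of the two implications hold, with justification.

Both directions hold; the statement is true.

(⟹) If 42 ∣ t, write t = 42q. Since 42 = 3·14, t = 14·(3q), so 14 ∣ t; and since 42 = 14·3, t = 3·(14q), so 3 ∣ t.

(⟸) Suppose 14 ∣ t and 3 ∣ t. Any common multiple of 14 and 3 is a multiple of their lcm; here gcd(14, 3) = 1, so lcm(14, 3) = 14·3 = 42, so 42 ∣ t.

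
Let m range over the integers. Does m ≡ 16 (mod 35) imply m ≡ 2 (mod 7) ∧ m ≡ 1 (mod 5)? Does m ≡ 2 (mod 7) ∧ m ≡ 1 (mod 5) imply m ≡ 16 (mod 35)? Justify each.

Equivalent; both directions hold.

(→) Suppose m ≡ 16 (mod 35); write m = 35j + 16. Since 7 ∣ 35, reducing mod 7 gives m ≡ 16 ≡ 2 (mod 7); since 5 ∣ 35, reducing mod 5 gives m ≡ 16 ≡ 1 (mod 5).

(←) Conversely, if m ≡ 2 (mod 7) and m ≡ 1 (mod 5), then by the Chinese remainder theorem m ≡ 16 (mod 35). This is exactly m ≡ 16 (mod 35).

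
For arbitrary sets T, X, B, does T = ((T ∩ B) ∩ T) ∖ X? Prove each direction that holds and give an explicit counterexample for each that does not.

(⊆) fails; (⊇) holds.

(⟹) This inclusion fails. Take T = {1}, X = ∅, B = ∅; then 1 ∈ T but 1 ∉ ((T ∩ B) ∩ T) ∖ X.

(⟸) Let x ∈ ((T ∩ B) ∩ T) ∖ X. Then x ∈ T ∩ B and x ∉ X, from which x ∈ T.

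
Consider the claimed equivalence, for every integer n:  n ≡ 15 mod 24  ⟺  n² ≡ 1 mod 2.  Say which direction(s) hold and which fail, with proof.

[⇐] This fails: take n = 1. Then 1² = 1 ≡ 1 (mod 2), yet 1 ≡ 1 (mod 24), not 15.

[⇒] Suppose n ≡ 15 (mod 24). Then n² ≡ 15² = 225 (mod 24), and since 2 ∣ 24, also n² ≡ 1 (mod 2).

(⇒) holds; (⇐) fails.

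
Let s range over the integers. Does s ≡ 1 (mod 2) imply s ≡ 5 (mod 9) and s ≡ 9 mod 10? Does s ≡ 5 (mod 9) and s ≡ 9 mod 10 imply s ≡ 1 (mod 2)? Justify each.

Only the converse holds.

(⟹) This fails: s = 1 gives 1 ≡ 1 (mod 2) but 1 ≡ 1 (mod 9), so the conjunction on the right does not hold.

(⟸) Conversely, if s ≡ 5 (mod 9) and s ≡ 9 (mod 10), then by the Chinese remainder theorem s ≡ 59 (mod 90). Since 59 ≡ 1 (mod 2) and 2 ∣ 90, we get s ≡ 1 (mod 2).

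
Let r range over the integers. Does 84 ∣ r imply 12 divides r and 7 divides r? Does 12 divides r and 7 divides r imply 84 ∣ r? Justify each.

(←) Suppose 12 ∣ r and 7 ∣ r. Any common multiple of 12 and 7 is a multiple of their lcm; here gcd(12, 7) = 1, so lcm(12, 7) = 12·7 = 84, so 84 ∣ r.

(→) If 84 ∣ r, write r = 84q. Since 84 = 7·12, r = 12·(7q), so 12 ∣ r; and since 84 = 12·7, r = 7·(12q), so 7 ∣ r.

Equivalent; both directions hold.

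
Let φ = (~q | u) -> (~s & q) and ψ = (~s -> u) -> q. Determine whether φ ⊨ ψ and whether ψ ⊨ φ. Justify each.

(→) Assume the antecedent. If u is true, the antecedent forces (u = T, s = F, q = T), and (~s -> u) -> q holds there. If u is false, the antecedent forces (u = F, s = F, q = T) or (u = F, s = T, q = T), and (~s -> u) -> q holds there. Either way (~s -> u) -> q holds.

(←) This fails. Under u = F, s = F, q = F, the left side is false but the right side is true.

Not equivalent: only (⇒) holds.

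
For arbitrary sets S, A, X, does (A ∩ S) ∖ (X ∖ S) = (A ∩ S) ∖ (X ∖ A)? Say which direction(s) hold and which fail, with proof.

Both inclusions hold; the sets are equal.

Forward inclusion. Let x ∈ (A ∩ S) ∖ (X ∖ S). Then either x ∈ S ∩ A and x ∉ X; or x ∈ S ∩ A ∩ X. In each case x ∈ (A ∩ S) ∖ (X ∖ A), so (A ∩ S) ∖ (X ∖ S) ⊆ (A ∩ S) ∖ (X ∖ A).

Reverse inclusion. Let x ∈ (A ∩ S) ∖ (X ∖ A). Then either x ∈ S ∩ A and x ∉ X; or x ∈ S ∩ A ∩ X. In each case x ∈ (A ∩ S) ∖ (X ∖ S), so (A ∩ S) ∖ (X ∖ A) ⊆ (A ∩ S) ∖ (X ∖ S).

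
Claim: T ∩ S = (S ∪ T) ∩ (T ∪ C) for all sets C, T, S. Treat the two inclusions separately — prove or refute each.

(⟹) Let x ∈ T ∩ S. Then either x ∈ T ∩ S and x ∉ C; or x ∈ C ∩ T ∩ S. In each case x ∈ (S ∪ T) ∩ (T ∪ C), so T ∩ S ⊆ (S ∪ T) ∩ (T ∪ C).

(⟸) This inclusion fails. Take C = ∅, T = {1}, S = ∅; then 1 ∈ (S ∪ T) ∩ (T ∪ C) but 1 ∉ T ∩ S.

Only the forward inclusion holds.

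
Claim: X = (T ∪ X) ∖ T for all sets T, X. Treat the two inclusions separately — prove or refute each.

(⟹) This inclusion fails. Take T = {1}, X = {1}; then 1 ∈ X but 1 ∉ (T ∪ X) ∖ T.

(⟸) Let x ∈ (T ∪ X) ∖ T. Then x ∈ X and x ∉ T, from which x ∈ X.

The sets are not equal: only the reverse inclusion holds.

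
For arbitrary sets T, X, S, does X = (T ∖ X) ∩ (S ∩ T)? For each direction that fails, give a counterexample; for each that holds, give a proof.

Both inclusions fail.

(⊆) This inclusion fails. Take T = ∅, X = {1}, S = ∅; then 1 ∈ X but 1 ∉ (T ∖ X) ∩ (S ∩ T).

(⊇) This inclusion fails. Take T = {1}, X = ∅, S = {1}; then 1 ∈ (T ∖ X) ∩ (S ∩ T) but 1 ∉ X.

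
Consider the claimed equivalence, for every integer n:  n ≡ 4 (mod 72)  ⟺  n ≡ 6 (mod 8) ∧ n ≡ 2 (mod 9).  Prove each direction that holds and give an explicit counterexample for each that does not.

(⇒) This fails: n = 4 gives 4 ≡ 4 (mod 72) but 4 ≡ 4 (mod 8), so the conjunction on the right does not hold.

(⇐) This fails: n = 38 satisfies both congruences on the right (38 ≡ 6 mod 8 and 38 ≡ 2 mod 9) yet 38 ≡ 38 (mod 72), not 4.

(⇒) fails and (⇐) fails.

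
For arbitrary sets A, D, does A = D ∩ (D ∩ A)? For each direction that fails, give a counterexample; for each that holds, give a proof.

(⟹) This inclusion fails. Take A = {1}, D = ∅; then 1 ∈ A but 1 ∉ D ∩ (D ∩ A).

(⟸) Let x ∈ D ∩ (D ∩ A). Then x ∈ A ∩ D, from which x ∈ A.

(⊆) fails; (⊇) holds.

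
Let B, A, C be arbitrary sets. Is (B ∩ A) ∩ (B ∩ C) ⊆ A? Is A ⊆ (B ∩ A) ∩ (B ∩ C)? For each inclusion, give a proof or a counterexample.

Only the forward inclusion holds.

Forward inclusion. Let x ∈ (B ∩ A) ∩ (B ∩ C). Then x ∈ B ∩ A ∩ C, from which x ∈ A.

Reverse inclusion. This inclusion fails. Take B = ∅, A = {1}, C = ∅; then 1 ∈ A but 1 ∉ (B ∩ A) ∩ (B ∩ C).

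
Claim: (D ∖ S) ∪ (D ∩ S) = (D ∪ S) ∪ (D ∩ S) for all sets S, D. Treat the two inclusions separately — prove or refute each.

Only the forward inclusion holds.

Forward inclusion. Let x ∈ (D ∖ S) ∪ (D ∩ S). Then either x ∈ D and x ∉ S; or x ∈ S ∩ D. In each case x ∈ (D ∪ S) ∪ (D ∩ S), so (D ∖ S) ∪ (D ∩ S) ⊆ (D ∪ S) ∪ (D ∩ S).

Reverse inclusion. This inclusion fails. Take S = {1}, D = ∅; then 1 ∈ (D ∪ S) ∪ (D ∩ S) but 1 ∉ (D ∖ S) ∪ (D ∩ S).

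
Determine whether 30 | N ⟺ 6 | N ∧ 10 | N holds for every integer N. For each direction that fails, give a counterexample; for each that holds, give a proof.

[⇐] Suppose 6 ∣ N and 10 ∣ N. Any common multiple of 6 and 10 is a multiple of their lcm; here lcm(6, 10) = 6·10/gcd(6, 10) = 60/2 = 30, so 30 ∣ N.

[⇒] If 30 ∣ N, write N = 30q. Since 30 = 5·6, N = 6·(5q), so 6 ∣ N; and since 30 = 3·10, N = 10·(3q), so 10 ∣ N.

The biconditional holds.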